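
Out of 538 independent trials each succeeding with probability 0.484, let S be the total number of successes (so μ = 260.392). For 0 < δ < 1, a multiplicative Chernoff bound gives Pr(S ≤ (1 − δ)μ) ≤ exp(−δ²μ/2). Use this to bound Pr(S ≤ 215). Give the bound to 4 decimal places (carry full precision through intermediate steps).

Write 215 = (1 − δ)μ, so δ = 1 − 215/260.392 = 0.1743218…
Then the exponent is δ²μ/2 = (μ − 215)²/(2μ) = 3.956407.
Bound = exp(−3.956407) = 0.01913.

0.0191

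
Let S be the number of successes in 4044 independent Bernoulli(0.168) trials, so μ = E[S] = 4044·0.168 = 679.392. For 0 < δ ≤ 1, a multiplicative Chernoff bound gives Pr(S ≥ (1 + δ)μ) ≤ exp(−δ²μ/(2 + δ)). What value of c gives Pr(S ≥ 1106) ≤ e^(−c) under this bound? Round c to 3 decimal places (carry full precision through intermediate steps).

101.935

Write 1106 = (1 + δ)μ, so δ = 1106/679.392 − 1 = 0.6279261…
Then the exponent is δ²μ/(2 + δ) = (1106 − μ)² / (μ·(2 + δ)) = 101.935253.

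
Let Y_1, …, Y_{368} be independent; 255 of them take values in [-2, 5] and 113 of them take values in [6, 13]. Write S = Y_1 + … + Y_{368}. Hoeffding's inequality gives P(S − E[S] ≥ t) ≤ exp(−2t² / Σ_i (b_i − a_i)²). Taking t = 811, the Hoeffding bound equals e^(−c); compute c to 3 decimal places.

Σ(b_i − a_i)² = 255·7² + 113·7² = 18032.
c = 2t² / 18032 = 2·811² / 18032 = 72.9504.

72.950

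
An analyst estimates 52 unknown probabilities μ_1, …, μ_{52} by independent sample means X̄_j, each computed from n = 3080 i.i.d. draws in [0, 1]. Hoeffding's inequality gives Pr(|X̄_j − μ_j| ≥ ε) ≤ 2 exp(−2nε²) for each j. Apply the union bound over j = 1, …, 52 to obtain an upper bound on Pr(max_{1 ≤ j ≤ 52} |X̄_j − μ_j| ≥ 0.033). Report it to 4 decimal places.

Per-experiment Hoeffding bound: 2·exp(−2·3080·0.033²) = 2·exp(−6.70824) = 0.0024416.
Union bound over 52 events: 52·0.0024416 = 0.12696.

0.1270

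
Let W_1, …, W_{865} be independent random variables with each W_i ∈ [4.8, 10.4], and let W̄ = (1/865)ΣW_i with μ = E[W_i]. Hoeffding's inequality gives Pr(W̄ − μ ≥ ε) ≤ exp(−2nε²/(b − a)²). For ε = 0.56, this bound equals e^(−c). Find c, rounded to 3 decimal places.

c = 2nε²/(b − a)² = 2·865·0.56² / 5.6² = 17.3000.

17.300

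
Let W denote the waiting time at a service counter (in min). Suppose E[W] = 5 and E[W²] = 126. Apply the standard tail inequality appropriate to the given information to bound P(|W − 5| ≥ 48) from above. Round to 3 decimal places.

The first two moments determine the variance, so Chebyshev's inequality is the sharpest standard bound available.
Var(W) = E[W²] − (E[W])² = 126 − 25 = 101.
Chebyshev's inequality: P(|W − μ| ≥ t) ≤ Var(W)/t² = 101/2304 = 0.0438.

0.044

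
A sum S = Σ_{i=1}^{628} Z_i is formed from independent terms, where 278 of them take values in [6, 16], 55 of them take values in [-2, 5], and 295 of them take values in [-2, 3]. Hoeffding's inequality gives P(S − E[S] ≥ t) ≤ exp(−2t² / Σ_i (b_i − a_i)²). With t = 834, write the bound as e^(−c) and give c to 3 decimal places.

36.734

Σ(b_i − a_i)² = 278·10² + 55·7² + 295·5² = 37870.
c = 2t² / 37870 = 2·834² / 37870 = 36.7339.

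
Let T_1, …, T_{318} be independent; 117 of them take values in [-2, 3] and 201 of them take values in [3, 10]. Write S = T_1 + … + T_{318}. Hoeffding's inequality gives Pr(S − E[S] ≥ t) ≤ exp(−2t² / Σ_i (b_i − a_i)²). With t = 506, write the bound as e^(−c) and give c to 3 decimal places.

Σ(b_i − a_i)² = 117·5² + 201·7² = 12774.
c = 2t² / 12774 = 2·506² / 12774 = 40.0871.

40.087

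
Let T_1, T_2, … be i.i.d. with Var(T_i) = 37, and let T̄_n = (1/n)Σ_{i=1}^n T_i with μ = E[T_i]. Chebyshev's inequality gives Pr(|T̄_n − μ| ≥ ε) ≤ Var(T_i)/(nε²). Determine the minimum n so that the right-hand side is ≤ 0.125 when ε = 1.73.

Require 37/(n·1.73²) ≤ 0.125, i.e. n ≥ 37/(0.125·1.73²) = 98.901.
The smallest integer n is 99.

99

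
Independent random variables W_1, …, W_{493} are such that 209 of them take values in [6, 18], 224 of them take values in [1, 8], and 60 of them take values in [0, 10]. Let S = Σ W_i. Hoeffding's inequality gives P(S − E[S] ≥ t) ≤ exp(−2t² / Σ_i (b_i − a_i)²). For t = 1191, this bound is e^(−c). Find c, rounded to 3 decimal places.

Σ(b_i − a_i)² = 209·12² + 224·7² + 60·10² = 47072.
c = 2t² / 47072 = 2·1191² / 47072 = 60.2686.

60.269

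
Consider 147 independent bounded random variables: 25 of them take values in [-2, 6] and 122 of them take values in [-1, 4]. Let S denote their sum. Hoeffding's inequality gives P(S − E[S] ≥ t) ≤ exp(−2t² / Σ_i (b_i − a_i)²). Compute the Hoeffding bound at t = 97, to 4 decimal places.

0.0175

Σ(b_i − a_i)² = 25·8² + 122·5² = 4650.
Exponent = 2·97² / 4650 = 4.04688.
Bound = exp(−4.04688) = 0.01748.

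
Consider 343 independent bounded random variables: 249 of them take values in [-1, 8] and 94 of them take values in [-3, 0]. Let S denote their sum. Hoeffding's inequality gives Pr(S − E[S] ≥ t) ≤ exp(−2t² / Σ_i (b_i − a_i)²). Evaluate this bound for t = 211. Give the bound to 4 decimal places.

Σ(b_i − a_i)² = 249·9² + 94·3² = 21015.
Exponent = 2·211² / 21015 = 4.23707.
Bound = exp(−4.23707) = 0.01445.

0.0144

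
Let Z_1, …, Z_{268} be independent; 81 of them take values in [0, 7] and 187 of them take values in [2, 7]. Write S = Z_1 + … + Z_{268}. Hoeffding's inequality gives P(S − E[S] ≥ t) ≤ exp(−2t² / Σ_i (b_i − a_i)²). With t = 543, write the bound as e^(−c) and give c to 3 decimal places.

68.220

Σ(b_i − a_i)² = 81·7² + 187·5² = 8644.
c = 2t² / 8644 = 2·543² / 8644 = 68.2205.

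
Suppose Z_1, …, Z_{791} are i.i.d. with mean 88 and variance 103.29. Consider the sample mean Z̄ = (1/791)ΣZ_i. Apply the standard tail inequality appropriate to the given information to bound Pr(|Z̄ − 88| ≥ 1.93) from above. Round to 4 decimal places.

0.0351

With mean and variance of each term known, Chebyshev's inequality bounds the deviation of the sum (or sample mean).
Var(Z̄) = Var(Z_i)/n = 103.29/791 = 0.13058.
Chebyshev: Pr(|Z̄ − 88| ≥ 1.93) ≤ Var(Z̄)/(1.93)² = 103.29/(791·1.93²) = 0.0351.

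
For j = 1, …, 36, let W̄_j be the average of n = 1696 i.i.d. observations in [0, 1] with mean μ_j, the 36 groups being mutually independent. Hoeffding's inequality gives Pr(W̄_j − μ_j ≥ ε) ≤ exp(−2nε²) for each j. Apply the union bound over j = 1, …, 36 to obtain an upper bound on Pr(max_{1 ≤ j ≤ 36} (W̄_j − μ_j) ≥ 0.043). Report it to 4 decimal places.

Per-experiment Hoeffding bound: exp(−2·1696·0.043²) = exp(−6.27181) = 0.0018888.
Union bound over 36 events: 36·0.0018888 = 0.06800.

0.0680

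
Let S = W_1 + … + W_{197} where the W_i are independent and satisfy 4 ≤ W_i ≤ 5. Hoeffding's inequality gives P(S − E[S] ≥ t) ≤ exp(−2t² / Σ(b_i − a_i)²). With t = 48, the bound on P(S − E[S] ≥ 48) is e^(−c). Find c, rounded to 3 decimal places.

23.391

Σ(b_i − a_i)² = 197·(1)² = 197.
c = 2t²/197 = 2·48²/197 = 23.3909.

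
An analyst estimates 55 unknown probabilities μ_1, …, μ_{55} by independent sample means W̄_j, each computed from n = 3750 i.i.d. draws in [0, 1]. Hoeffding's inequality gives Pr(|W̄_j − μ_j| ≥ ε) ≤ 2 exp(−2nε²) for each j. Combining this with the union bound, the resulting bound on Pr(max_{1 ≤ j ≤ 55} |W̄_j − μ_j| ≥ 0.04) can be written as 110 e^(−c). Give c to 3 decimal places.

Union bound over the 55 events: Pr(max_{1 ≤ j ≤ 55} |W̄_j − μ_j| ≥ 0.04) ≤ 55·2·exp(−2nε²) = 110 exp(−2·3750·0.04²).
So c = 2·3750·0.04² = 12.0000.

12.000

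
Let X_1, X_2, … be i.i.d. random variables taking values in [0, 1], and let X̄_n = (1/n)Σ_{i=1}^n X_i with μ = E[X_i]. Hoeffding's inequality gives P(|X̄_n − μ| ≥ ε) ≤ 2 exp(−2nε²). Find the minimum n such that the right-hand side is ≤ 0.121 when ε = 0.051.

540

Require 2·exp(−2nε²) ≤ 0.121, i.e. 2nε² ≥ ln(2/0.121) = 2.805112.
So n ≥ 2.805112 / (2·0.051²) = 539.237.
The smallest integer n is 540.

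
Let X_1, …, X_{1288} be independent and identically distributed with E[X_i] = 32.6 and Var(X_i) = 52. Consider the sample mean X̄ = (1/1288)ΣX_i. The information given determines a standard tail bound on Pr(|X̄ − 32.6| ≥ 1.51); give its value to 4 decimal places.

0.0177

With mean and variance of each term known, Chebyshev's inequality bounds the deviation of the sum (or sample mean).
Var(X̄) = Var(X_i)/n = 52/1288 = 0.040373.
Chebyshev: Pr(|X̄ − 32.6| ≥ 1.51) ≤ Var(X̄)/(1.51)² = 52/(1288·1.51²) = 0.0177.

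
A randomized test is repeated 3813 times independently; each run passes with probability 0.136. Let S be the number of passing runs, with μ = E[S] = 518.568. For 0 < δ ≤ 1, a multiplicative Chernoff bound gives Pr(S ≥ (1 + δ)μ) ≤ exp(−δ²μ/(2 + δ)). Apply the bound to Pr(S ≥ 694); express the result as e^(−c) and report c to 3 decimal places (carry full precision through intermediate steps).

Write 694 = (1 + δ)μ, so δ = 694/518.568 − 1 = 0.3383009…
Then the exponent is δ²μ/(2 + δ) = (694 − μ)² / (μ·(2 + δ)) = 25.381163.

25.381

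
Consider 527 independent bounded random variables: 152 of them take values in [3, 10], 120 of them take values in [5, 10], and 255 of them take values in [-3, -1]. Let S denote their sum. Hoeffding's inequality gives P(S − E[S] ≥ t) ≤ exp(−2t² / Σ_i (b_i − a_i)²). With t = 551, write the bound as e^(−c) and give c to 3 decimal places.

52.948

Σ(b_i − a_i)² = 152·7² + 120·5² + 255·2² = 11468.
c = 2t² / 11468 = 2·551² / 11468 = 52.9475.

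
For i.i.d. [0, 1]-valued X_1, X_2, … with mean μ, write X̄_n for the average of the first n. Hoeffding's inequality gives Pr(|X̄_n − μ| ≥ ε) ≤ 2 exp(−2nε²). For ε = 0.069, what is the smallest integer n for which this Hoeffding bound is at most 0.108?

Require 2·exp(−2nε²) ≤ 0.108, i.e. 2nε² ≥ ln(2/0.108) = 2.918771.
So n ≥ 2.918771 / (2·0.069²) = 306.529.
The smallest integer n is 307.

307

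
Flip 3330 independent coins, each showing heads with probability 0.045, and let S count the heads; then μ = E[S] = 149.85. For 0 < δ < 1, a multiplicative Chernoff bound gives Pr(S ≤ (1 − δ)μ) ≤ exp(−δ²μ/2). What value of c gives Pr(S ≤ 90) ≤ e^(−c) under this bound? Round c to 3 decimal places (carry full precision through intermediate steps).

Write 90 = (1 − δ)μ, so δ = 1 − 90/149.85 = 0.3993994…
Then the exponent is δ²μ/2 = (μ − 90)²/(2μ) = 11.952027.

11.952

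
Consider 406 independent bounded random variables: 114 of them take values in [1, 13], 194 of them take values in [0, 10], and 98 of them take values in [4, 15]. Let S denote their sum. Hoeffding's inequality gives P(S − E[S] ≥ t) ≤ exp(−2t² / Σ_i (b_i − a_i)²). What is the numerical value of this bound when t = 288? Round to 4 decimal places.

0.0308

Σ(b_i − a_i)² = 114·12² + 194·10² + 98·11² = 47674.
Exponent = 2·288² / 47674 = 3.47963.
Bound = exp(−3.47963) = 0.03082.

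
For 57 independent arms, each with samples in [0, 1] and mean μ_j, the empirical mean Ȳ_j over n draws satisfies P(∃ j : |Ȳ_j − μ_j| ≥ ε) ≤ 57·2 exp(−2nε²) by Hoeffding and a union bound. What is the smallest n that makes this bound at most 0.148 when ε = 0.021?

Need 2·57·exp(−2nε²) ≤ 0.148, i.e. exp(−2nε²) ≤ 0.148/114.
So 2nε² ≥ ln(114/0.148) = 6.646741.
Hence n ≥ 6.646741/(2·0.021²) = 7535.988.
The smallest integer n is 7536.

7536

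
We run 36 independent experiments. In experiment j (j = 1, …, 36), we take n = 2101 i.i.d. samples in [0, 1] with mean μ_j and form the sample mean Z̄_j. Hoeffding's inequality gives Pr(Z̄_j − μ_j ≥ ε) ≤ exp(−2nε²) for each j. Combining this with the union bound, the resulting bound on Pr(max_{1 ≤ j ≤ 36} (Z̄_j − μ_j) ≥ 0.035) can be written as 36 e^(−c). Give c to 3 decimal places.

Union bound over the 36 events: Pr(max_{1 ≤ j ≤ 36} (Z̄_j − μ_j) ≥ 0.035) ≤ 36·exp(−2nε²) = 36 exp(−2·2101·0.035²).
So c = 2·2101·0.035² = 5.1475.

5.147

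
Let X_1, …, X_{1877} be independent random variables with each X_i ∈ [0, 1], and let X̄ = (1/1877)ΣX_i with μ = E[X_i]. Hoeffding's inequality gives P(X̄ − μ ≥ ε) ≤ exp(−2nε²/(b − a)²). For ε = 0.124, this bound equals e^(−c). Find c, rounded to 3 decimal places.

c = 2nε²/(b − a)² = 2·1877·0.124² / 1² = 57.7215.

57.722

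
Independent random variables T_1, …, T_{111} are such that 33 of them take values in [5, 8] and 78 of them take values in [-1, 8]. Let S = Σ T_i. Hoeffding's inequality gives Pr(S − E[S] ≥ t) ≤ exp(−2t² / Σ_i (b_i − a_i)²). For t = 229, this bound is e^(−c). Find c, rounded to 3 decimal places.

15.855

Σ(b_i − a_i)² = 33·3² + 78·9² = 6615.
c = 2t² / 6615 = 2·229² / 6615 = 15.8552.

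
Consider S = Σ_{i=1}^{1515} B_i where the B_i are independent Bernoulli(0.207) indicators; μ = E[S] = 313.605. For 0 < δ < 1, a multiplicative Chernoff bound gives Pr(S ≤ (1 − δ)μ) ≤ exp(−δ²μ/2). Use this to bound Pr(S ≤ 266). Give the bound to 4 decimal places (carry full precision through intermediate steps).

Write 266 = (1 − δ)μ, so δ = 1 − 266/313.605 = 0.1517992…
Then the exponent is δ²μ/2 = (μ − 266)²/(2μ) = 3.613201.
Bound = exp(−3.613201) = 0.02697.

0.0270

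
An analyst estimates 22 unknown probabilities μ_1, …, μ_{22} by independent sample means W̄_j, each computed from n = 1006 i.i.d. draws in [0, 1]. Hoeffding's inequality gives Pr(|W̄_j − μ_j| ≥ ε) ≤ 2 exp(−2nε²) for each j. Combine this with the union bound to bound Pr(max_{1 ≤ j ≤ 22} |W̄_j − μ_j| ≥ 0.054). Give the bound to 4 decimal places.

0.1246

Per-experiment Hoeffding bound: 2·exp(−2·1006·0.054²) = 2·exp(−5.86699) = 0.0056628.
Union bound over 22 events: 22·0.0056628 = 0.12458.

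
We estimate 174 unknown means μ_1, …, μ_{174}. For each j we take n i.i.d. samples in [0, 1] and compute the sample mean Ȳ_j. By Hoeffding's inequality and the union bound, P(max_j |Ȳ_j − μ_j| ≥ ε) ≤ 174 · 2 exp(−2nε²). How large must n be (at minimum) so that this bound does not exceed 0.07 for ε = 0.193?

Need 2·174·exp(−2nε²) ≤ 0.07, i.e. exp(−2nε²) ≤ 0.07/348.
So 2nε² ≥ ln(348/0.07) = 8.511463.
Hence n ≥ 8.511463/(2·0.193²) = 114.251.
The smallest integer n is 115.

115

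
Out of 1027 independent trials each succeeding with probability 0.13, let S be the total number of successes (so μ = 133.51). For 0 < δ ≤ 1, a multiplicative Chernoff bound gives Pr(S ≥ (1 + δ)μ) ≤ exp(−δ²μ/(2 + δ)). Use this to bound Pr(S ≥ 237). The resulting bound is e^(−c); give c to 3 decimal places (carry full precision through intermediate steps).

Write 237 = (1 + δ)μ, so δ = 237/133.51 − 1 = 0.7751479…
Then the exponent is δ²μ/(2 + δ) = (237 − μ)² / (μ·(2 + δ)) = 28.906588.

28.907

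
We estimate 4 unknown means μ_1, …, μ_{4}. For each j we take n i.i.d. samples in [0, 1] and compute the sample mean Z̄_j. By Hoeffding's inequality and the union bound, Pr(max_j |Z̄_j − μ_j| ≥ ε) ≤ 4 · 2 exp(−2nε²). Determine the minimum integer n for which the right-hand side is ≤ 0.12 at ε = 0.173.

71

Need 2·4·exp(−2nε²) ≤ 0.12, i.e. exp(−2nε²) ≤ 0.12/8.
So 2nε² ≥ ln(8/0.12) = 4.199705.
Hence n ≥ 4.199705/(2·0.173²) = 70.161.
The smallest integer n is 71.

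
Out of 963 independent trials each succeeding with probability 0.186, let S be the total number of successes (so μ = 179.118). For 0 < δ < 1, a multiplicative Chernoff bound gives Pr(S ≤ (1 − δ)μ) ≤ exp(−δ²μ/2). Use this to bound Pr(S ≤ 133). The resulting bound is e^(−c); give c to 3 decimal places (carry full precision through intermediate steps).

5.937

Write 133 = (1 − δ)μ, so δ = 1 − 133/179.118 = 0.2574727…
Then the exponent is δ²μ/2 = (μ − 133)²/(2μ) = 5.937064.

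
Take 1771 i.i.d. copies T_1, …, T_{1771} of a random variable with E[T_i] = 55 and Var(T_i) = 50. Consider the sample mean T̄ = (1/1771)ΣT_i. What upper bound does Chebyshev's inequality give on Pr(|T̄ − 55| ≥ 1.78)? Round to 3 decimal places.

0.009

Var(T̄) = Var(T_i)/n = 50/1771 = 0.028233.
Chebyshev: Pr(|T̄ − 55| ≥ 1.78) ≤ Var(T̄)/(1.78)² = 50/(1771·1.78²) = 0.0089.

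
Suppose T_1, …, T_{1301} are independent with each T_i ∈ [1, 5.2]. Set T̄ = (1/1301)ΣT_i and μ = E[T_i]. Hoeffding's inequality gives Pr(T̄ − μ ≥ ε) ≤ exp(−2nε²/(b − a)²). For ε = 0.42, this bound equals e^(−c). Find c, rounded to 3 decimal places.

26.020

c = 2nε²/(b − a)² = 2·1301·0.42² / 4.2² = 26.0200.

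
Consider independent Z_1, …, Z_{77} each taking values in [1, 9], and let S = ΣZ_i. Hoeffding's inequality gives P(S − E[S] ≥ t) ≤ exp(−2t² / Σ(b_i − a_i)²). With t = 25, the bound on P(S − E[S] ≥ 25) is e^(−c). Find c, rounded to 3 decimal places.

Σ(b_i − a_i)² = 77·(8)² = 4928.
c = 2t²/4928 = 2·25²/4928 = 0.2537.

0.254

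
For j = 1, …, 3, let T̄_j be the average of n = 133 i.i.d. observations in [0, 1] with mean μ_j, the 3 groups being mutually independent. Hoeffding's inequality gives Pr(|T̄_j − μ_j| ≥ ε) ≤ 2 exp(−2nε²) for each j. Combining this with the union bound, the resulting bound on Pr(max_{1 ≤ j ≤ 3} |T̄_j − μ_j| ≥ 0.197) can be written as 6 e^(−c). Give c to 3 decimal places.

10.323

Union bound over the 3 events: Pr(max_{1 ≤ j ≤ 3} |T̄_j − μ_j| ≥ 0.197) ≤ 3·2·exp(−2nε²) = 6 exp(−2·133·0.197²).
So c = 2·133·0.197² = 10.3232.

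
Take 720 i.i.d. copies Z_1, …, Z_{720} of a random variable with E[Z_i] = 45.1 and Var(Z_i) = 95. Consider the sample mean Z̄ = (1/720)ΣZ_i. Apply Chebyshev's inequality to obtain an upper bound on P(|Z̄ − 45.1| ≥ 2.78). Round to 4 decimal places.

Var(Z̄) = Var(Z_i)/n = 95/720 = 0.13194.
Chebyshev: P(|Z̄ − 45.1| ≥ 2.78) ≤ Var(Z̄)/(2.78)² = 95/(720·2.78²) = 0.0171.

0.0171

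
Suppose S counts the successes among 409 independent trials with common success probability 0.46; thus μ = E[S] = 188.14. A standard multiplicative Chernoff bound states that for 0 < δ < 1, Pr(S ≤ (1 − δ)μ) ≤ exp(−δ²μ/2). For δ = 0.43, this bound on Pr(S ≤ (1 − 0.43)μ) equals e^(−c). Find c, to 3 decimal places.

17.394

c = δ²μ/2 = 0.43²·188.14/2 = 17.3935.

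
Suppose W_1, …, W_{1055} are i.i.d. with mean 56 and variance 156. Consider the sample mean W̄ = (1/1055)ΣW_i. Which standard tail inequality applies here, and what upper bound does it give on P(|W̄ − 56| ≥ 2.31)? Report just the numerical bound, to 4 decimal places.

With mean and variance of each term known, Chebyshev's inequality bounds the deviation of the sum (or sample mean).
Var(W̄) = Var(W_i)/n = 156/1055 = 0.14787.
Chebyshev: P(|W̄ − 56| ≥ 2.31) ≤ Var(W̄)/(2.31)² = 156/(1055·2.31²) = 0.0277.

0.0277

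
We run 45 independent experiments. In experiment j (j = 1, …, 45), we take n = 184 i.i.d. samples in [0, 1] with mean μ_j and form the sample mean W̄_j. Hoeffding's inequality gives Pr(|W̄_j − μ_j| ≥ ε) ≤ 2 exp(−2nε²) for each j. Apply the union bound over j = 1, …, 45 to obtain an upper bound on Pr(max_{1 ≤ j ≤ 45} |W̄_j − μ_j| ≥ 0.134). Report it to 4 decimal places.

Per-experiment Hoeffding bound: 2·exp(−2·184·0.134²) = 2·exp(−6.60781) = 0.0026996.
Union bound over 45 events: 45·0.0026996 = 0.12148.

0.1215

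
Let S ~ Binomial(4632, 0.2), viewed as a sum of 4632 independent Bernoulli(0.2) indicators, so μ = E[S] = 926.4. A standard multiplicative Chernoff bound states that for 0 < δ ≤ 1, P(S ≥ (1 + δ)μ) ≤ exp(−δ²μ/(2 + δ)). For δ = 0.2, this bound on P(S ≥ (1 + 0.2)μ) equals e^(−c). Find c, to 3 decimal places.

c = δ²μ/(2 + δ) = 0.2²·926.4/(2 + 0.2) = 16.8436.

16.844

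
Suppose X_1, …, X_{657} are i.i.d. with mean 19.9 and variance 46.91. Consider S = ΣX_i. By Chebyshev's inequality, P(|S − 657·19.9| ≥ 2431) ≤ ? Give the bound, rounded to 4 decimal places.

Var(S) = n·Var(X_i) = 657·46.91 = 30819.87.
Chebyshev: P(|S − 657·19.9| ≥ 2431) ≤ Var(S)/2431² = 30819.87/5909761 = 0.0052.

0.0052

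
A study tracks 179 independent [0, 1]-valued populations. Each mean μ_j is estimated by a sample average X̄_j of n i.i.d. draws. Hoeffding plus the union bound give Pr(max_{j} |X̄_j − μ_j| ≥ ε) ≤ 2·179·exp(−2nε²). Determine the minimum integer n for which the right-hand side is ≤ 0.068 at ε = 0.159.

170

Need 2·179·exp(−2nε²) ≤ 0.068, i.e. exp(−2nε²) ≤ 0.068/358.
So 2nε² ≥ ln(358/0.068) = 8.568781.
Hence n ≥ 8.568781/(2·0.159²) = 169.471.
The smallest integer n is 170.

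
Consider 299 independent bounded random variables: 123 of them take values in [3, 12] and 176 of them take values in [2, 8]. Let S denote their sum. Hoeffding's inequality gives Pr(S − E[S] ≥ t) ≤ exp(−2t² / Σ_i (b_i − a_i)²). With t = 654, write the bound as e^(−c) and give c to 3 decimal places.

52.484

Σ(b_i − a_i)² = 123·9² + 176·6² = 16299.
c = 2t² / 16299 = 2·654² / 16299 = 52.4837.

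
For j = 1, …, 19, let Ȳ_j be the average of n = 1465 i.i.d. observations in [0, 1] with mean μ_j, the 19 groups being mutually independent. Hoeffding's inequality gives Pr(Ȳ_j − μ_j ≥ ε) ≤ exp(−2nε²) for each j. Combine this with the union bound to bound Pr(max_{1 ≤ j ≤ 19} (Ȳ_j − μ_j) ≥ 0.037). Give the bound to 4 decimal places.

Per-experiment Hoeffding bound: exp(−2·1465·0.037²) = exp(−4.01117) = 0.018112.
Union bound over 19 events: 19·0.018112 = 0.34413.

0.3441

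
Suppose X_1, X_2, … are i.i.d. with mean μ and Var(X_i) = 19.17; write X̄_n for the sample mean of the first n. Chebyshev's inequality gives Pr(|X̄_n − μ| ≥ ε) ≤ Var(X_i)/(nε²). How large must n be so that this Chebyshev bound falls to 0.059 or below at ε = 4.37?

Require 19.17/(n·4.37²) ≤ 0.059, i.e. n ≥ 19.17/(0.059·4.37²) = 17.014.
The smallest integer n is 18.

18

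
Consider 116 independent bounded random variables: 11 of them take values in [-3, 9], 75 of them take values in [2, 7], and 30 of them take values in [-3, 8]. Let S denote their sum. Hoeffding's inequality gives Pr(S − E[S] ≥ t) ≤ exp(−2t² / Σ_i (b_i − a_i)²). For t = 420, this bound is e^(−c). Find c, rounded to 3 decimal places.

Σ(b_i − a_i)² = 11·12² + 75·5² + 30·11² = 7089.
c = 2t² / 7089 = 2·420² / 7089 = 49.7672.

49.767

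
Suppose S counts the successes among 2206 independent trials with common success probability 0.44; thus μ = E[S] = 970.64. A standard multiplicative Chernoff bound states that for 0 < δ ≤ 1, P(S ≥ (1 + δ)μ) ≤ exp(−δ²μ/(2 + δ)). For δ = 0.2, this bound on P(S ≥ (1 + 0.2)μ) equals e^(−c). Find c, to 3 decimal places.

17.648

c = δ²μ/(2 + δ) = 0.2²·970.64/(2 + 0.2) = 17.6480.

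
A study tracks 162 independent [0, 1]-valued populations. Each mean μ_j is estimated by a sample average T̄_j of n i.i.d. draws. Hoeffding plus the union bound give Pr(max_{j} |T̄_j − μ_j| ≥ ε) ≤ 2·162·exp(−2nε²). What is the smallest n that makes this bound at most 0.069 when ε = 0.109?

Need 2·162·exp(−2nε²) ≤ 0.069, i.e. exp(−2nε²) ≤ 0.069/324.
So 2nε² ≥ ln(324/0.069) = 8.454392.
Hence n ≥ 8.454392/(2·0.109²) = 355.795.
The smallest integer n is 356.

356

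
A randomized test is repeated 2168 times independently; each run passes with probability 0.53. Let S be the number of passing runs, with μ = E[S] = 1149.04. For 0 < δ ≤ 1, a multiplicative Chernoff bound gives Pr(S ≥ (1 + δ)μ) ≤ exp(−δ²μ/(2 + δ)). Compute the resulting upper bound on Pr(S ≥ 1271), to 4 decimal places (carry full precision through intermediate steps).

0.0021

Write 1271 = (1 + δ)μ, so δ = 1271/1149.04 − 1 = 0.1061408…
Then the exponent is δ²μ/(2 + δ) = (1271 − μ)² / (μ·(2 + δ)) = 6.146279.
Bound = exp(−6.146279) = 0.00214.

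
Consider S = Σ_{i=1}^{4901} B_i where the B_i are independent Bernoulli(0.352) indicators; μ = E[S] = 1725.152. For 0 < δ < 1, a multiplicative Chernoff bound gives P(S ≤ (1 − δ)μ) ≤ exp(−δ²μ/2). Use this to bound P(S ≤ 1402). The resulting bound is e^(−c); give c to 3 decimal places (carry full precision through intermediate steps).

30.266

Write 1402 = (1 − δ)μ, so δ = 1 − 1402/1725.152 = 0.187318…
Then the exponent is δ²μ/2 = (μ − 1402)²/(2μ) = 30.266091.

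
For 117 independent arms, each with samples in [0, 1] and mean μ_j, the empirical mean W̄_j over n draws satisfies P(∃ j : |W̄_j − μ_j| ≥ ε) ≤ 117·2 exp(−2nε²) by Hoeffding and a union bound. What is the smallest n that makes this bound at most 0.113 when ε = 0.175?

Need 2·117·exp(−2nε²) ≤ 0.113, i.e. exp(−2nε²) ≤ 0.113/234.
So 2nε² ≥ ln(234/0.113) = 7.635689.
Hence n ≥ 7.635689/(2·0.175²) = 124.664.
The smallest integer n is 125.

125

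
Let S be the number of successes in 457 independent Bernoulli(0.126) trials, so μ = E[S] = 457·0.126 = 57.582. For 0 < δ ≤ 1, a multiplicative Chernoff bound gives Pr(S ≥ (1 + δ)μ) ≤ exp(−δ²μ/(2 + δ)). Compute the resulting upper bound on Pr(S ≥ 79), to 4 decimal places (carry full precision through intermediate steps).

Write 79 = (1 + δ)μ, so δ = 79/57.582 − 1 = 0.3719565…
Then the exponent is δ²μ/(2 + δ) = (79 − μ)² / (μ·(2 + δ)) = 3.358647.
Bound = exp(−3.358647) = 0.03478.

0.0348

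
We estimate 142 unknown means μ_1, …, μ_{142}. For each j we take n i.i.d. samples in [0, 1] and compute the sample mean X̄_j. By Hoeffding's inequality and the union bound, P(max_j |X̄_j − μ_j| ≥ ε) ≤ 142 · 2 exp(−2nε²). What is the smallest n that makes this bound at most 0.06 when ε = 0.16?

166

Need 2·142·exp(−2nε²) ≤ 0.06, i.e. exp(−2nε²) ≤ 0.06/284.
So 2nε² ≥ ln(284/0.06) = 8.462385.
Hence n ≥ 8.462385/(2·0.16²) = 165.281.
The smallest integer n is 166.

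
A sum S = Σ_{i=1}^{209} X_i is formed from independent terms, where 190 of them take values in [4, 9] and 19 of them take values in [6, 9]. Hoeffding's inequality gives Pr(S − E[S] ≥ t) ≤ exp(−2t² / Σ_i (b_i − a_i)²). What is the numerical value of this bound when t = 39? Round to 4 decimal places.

0.5389

Σ(b_i − a_i)² = 190·5² + 19·3² = 4921.
Exponent = 2·39² / 4921 = 0.61817.
Bound = exp(−0.61817) = 0.53893.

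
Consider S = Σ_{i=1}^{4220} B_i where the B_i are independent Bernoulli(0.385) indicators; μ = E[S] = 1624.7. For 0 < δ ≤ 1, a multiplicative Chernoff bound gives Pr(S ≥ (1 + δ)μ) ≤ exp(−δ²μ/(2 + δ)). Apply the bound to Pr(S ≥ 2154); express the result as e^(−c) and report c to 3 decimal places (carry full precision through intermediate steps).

Write 2154 = (1 + δ)μ, so δ = 2154/1624.7 − 1 = 0.3257832…
Then the exponent is δ²μ/(2 + δ) = (2154 − μ)² / (μ·(2 + δ)) = 74.141501.

74.142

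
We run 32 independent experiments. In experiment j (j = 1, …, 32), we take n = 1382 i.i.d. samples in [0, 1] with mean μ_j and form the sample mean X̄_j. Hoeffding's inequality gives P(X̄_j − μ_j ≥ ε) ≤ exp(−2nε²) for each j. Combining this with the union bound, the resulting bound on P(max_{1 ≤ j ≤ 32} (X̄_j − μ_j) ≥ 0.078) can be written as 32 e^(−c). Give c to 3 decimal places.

Union bound over the 32 events: P(max_{1 ≤ j ≤ 32} (X̄_j − μ_j) ≥ 0.078) ≤ 32·exp(−2nε²) = 32 exp(−2·1382·0.078²).
So c = 2·1382·0.078² = 16.8162.

16.816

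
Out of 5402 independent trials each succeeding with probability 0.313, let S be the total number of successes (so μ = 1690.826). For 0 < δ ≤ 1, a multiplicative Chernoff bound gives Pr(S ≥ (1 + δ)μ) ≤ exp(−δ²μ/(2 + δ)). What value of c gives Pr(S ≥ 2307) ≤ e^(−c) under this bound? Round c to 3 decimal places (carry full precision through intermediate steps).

Write 2307 = (1 + δ)μ, so δ = 2307/1690.826 − 1 = 0.3644219…
Then the exponent is δ²μ/(2 + δ) = (2307 − μ)² / (μ·(2 + δ)) = 94.969215.

94.969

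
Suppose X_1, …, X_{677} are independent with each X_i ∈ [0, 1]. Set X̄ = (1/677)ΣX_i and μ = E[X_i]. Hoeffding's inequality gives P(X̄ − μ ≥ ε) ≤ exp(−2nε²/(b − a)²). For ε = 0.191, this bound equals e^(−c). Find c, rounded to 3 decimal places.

c = 2nε²/(b − a)² = 2·677·0.191² / 1² = 49.3953.

49.395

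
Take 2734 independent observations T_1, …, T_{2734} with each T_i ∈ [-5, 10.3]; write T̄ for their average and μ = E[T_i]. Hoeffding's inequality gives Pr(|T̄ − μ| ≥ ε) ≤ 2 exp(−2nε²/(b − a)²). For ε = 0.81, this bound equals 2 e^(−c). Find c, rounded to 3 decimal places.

15.326

c = 2nε²/(b − a)² = 2·2734·0.81² / 15.3² = 15.3255.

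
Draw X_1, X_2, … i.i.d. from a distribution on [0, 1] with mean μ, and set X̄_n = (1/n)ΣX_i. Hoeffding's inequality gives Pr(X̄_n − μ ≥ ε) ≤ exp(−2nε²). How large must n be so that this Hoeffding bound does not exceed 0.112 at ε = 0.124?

72

Require exp(−2nε²) ≤ 0.112, i.e. 2nε² ≥ ln(1/0.112) = 2.189256.
So n ≥ 2.189256 / (2·0.124²) = 71.191.
The smallest integer n is 72.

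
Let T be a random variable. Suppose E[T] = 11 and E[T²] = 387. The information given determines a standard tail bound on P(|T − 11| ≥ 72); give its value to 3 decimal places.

The first two moments determine the variance, so Chebyshev's inequality is the sharpest standard bound available.
Var(T) = E[T²] − (E[T])² = 387 − 121 = 266.
Chebyshev's inequality: P(|T − μ| ≥ t) ≤ Var(T)/t² = 266/5184 = 0.0513.

0.051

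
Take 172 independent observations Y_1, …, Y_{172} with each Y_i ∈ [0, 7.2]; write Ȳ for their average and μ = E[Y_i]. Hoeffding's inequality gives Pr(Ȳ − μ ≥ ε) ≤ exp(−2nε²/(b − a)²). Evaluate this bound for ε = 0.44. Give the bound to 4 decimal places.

Exponent: 2nε²/(b − a)² = 2·172·0.44² / 7.2² = 1.28469.
Bound = exp(−1.28469) = 0.27674.

0.2767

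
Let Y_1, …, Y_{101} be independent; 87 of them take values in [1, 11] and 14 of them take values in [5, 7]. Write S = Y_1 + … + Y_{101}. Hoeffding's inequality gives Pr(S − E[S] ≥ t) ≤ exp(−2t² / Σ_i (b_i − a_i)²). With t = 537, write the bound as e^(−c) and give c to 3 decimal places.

Σ(b_i − a_i)² = 87·10² + 14·2² = 8756.
c = 2t² / 8756 = 2·537² / 8756 = 65.8677.

65.868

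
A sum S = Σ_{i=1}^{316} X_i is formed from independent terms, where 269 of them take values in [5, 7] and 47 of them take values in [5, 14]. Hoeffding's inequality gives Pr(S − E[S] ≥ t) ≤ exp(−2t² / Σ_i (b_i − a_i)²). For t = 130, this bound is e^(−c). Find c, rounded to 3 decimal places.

Σ(b_i − a_i)² = 269·2² + 47·9² = 4883.
c = 2t² / 4883 = 2·130² / 4883 = 6.9220.

6.922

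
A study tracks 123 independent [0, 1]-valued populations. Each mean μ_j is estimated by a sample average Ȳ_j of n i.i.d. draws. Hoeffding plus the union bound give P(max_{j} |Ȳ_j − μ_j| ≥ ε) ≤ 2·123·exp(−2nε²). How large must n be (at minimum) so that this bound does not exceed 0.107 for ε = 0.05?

1549

Need 2·123·exp(−2nε²) ≤ 0.107, i.e. exp(−2nε²) ≤ 0.107/246.
So 2nε² ≥ ln(246/0.107) = 7.740258.
Hence n ≥ 7.740258/(2·0.05²) = 1548.052.
The smallest integer n is 1549.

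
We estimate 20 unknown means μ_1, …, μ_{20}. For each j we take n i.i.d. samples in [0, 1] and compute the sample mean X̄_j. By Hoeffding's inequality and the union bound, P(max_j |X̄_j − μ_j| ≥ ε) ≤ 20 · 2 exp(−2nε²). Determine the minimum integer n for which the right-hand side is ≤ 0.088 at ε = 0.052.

1132

Need 2·20·exp(−2nε²) ≤ 0.088, i.e. exp(−2nε²) ≤ 0.088/40.
So 2nε² ≥ ln(40/0.088) = 6.119298.
Hence n ≥ 6.119298/(2·0.052²) = 1131.527.
The smallest integer n is 1132.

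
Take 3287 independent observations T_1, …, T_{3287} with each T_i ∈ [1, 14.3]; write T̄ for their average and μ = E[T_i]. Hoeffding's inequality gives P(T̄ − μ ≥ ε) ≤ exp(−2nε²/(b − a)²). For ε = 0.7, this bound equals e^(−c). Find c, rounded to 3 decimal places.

c = 2nε²/(b − a)² = 2·3287·0.7² / 13.3² = 18.2105.

18.211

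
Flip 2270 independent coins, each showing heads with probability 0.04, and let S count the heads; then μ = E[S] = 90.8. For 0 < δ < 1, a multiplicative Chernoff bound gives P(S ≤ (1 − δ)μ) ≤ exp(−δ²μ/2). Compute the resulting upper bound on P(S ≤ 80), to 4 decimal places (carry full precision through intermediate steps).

0.5261

Write 80 = (1 − δ)μ, so δ = 1 − 80/90.8 = 0.1189427…
Then the exponent is δ²μ/2 = (μ − 80)²/(2μ) = 0.642291.
Bound = exp(−0.642291) = 0.52609.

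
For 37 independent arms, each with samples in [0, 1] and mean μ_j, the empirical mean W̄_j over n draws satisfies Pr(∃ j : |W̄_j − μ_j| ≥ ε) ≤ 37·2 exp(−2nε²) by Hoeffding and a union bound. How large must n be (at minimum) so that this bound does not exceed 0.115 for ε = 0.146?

Need 2·37·exp(−2nε²) ≤ 0.115, i.e. exp(−2nε²) ≤ 0.115/74.
So 2nε² ≥ ln(74/0.115) = 6.466888.
Hence n ≥ 6.466888/(2·0.146²) = 151.691.
The smallest integer n is 152.

152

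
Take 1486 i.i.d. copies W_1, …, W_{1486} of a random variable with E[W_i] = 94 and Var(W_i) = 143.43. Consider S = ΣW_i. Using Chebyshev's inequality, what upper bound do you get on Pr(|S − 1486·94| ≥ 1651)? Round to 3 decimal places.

0.078

Var(S) = n·Var(W_i) = 1486·143.43 = 213136.98.
Chebyshev: Pr(|S − 1486·94| ≥ 1651) ≤ Var(S)/1651² = 213136.98/2725801 = 0.0782.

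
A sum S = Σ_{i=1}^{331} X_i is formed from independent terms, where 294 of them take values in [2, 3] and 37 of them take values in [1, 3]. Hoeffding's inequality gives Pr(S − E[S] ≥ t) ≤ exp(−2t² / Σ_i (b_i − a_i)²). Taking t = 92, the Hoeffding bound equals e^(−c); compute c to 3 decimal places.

38.299

Σ(b_i − a_i)² = 294·1² + 37·2² = 442.
c = 2t² / 442 = 2·92² / 442 = 38.2986.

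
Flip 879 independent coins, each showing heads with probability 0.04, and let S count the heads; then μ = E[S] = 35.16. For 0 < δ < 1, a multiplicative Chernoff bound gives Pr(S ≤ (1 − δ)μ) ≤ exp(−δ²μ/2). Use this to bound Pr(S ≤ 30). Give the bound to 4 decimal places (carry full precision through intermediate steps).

0.6848

Write 30 = (1 − δ)μ, so δ = 1 − 30/35.16 = 0.1467577…
Then the exponent is δ²μ/2 = (μ − 30)²/(2μ) = 0.378635.
Bound = exp(−0.378635) = 0.68480.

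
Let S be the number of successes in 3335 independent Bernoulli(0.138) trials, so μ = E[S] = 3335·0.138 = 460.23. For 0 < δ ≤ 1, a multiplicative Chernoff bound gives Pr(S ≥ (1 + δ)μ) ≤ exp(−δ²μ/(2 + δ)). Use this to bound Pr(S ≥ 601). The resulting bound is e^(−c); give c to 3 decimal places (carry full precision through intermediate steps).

Write 601 = (1 + δ)μ, so δ = 601/460.23 − 1 = 0.3058688…
Then the exponent is δ²μ/(2 + δ) = (601 − μ)² / (μ·(2 + δ)) = 18.672854.

18.673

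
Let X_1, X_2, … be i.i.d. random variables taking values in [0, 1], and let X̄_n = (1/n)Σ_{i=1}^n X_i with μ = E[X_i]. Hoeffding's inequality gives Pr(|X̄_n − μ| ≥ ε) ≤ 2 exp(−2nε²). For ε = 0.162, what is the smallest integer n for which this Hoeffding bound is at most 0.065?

Require 2·exp(−2nε²) ≤ 0.065, i.e. 2nε² ≥ ln(2/0.065) = 3.426515.
So n ≥ 3.426515 / (2·0.162²) = 65.282.
The smallest integer n is 66.

66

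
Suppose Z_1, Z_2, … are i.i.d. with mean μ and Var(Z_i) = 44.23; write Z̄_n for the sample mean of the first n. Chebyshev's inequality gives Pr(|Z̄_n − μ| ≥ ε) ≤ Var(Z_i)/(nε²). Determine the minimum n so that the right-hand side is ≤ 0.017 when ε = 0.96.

Require 44.23/(n·0.96²) ≤ 0.017, i.e. n ≥ 44.23/(0.017·0.96²) = 2823.095.
The smallest integer n is 2824.

2824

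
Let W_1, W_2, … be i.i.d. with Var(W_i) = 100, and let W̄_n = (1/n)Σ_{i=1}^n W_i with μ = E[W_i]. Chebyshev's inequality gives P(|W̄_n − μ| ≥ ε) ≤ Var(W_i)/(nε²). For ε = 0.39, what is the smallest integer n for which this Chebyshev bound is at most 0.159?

Require 100/(n·0.39²) ≤ 0.159, i.e. n ≥ 100/(0.159·0.39²) = 4134.982.
The smallest integer n is 4135.

4135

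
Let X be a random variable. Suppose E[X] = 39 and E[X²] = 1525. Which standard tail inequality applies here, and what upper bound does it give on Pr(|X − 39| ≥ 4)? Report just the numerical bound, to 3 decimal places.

The first two moments determine the variance, so Chebyshev's inequality is the sharpest standard bound available.
Var(X) = E[X²] − (E[X])² = 1525 − 1521 = 4.
Chebyshev's inequality: Pr(|X − μ| ≥ t) ≤ Var(X)/t² = 4/16 = 0.2500.

0.250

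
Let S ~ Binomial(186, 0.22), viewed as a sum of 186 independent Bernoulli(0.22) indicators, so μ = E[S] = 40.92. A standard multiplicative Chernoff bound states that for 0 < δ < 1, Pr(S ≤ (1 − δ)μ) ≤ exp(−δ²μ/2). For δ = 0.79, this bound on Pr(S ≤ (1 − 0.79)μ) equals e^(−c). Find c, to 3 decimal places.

12.769

c = δ²μ/2 = 0.79²·40.92/2 = 12.7691.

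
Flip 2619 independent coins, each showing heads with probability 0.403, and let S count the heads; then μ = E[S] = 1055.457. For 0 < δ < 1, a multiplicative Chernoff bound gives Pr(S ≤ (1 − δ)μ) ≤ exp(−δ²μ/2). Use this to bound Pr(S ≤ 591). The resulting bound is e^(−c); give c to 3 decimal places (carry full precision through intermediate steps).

102.193

Write 591 = (1 − δ)μ, so δ = 1 − 591/1055.457 = 0.440053…
Then the exponent is δ²μ/2 = (μ − 591)²/(2μ) = 102.192844.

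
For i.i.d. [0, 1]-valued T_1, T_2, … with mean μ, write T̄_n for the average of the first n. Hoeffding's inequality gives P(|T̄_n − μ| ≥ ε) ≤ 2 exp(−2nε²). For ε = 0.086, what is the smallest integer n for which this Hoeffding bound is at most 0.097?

205

Require 2·exp(−2nε²) ≤ 0.097, i.e. 2nε² ≥ ln(2/0.097) = 3.026191.
So n ≥ 3.026191 / (2·0.086²) = 204.583.
The smallest integer n is 205.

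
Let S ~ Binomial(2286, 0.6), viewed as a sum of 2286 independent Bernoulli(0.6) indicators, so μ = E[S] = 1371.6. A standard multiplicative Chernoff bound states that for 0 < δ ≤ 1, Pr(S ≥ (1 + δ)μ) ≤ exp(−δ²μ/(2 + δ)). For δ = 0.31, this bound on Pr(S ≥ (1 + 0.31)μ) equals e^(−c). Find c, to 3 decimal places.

57.061

c = δ²μ/(2 + δ) = 0.31²·1371.6/(2 + 0.31) = 57.0609.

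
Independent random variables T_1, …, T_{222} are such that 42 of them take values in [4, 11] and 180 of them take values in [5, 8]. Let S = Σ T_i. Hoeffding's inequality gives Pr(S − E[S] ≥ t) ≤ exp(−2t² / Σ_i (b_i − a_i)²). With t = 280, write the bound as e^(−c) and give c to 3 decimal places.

42.632

Σ(b_i − a_i)² = 42·7² + 180·3² = 3678.
c = 2t² / 3678 = 2·280² / 3678 = 42.6319.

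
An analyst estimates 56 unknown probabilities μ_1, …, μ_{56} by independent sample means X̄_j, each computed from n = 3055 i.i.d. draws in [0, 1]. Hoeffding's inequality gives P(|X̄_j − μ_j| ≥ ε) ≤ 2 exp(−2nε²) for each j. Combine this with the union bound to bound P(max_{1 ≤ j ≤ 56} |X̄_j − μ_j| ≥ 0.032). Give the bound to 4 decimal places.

Per-experiment Hoeffding bound: 2·exp(−2·3055·0.032²) = 2·exp(−6.25664) = 0.0038354.
Union bound over 56 events: 56·0.0038354 = 0.21478.

0.2148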